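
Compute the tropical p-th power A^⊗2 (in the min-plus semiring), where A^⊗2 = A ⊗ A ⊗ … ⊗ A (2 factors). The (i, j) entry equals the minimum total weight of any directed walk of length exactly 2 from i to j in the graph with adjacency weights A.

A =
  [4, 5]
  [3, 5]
A^⊗2 =
  [8, 9]
  [7, 8]

Each entry (A^⊗2)_ij equals the minimum over all length-2 walks i = v_0 → v_1 → … → v_2 = j of Σ_t A[v_t][v_{t+1}]. For example, for (i, j) = (0, 1) we minimise over 2 possible intermediate vertex sequences; the minimum is 9, attained along the walk 0 → 0 → 1.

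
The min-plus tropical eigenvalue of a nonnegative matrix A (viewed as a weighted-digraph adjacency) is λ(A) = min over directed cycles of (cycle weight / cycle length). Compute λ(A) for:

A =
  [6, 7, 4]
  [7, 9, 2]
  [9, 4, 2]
λ(A) = 2

Enumerate directed cycles and compute their means (weight / length). Sample:
  cycle 0 → 0: weight = 6, length = 1, mean = 6/1 ≈ 6.000
  cycle 1 → 1: weight = 9, length = 1, mean = 9/1 ≈ 9.000
  cycle 2 → 2: weight = 2, length = 1, mean = 2/1 ≈ 2.000
  cycle 0 → 1 → 0: weight = 14, length = 2, mean = 14/2 ≈ 7.000
  cycle 0 → 2 → 0: weight = 13, length = 2, mean = 13/2 ≈ 6.500
  cycle 1 → 0 → 1: weight = 14, length = 2, mean = 14/2 ≈ 7.000
Minimum mean = 2.000, attained e.g. along the cycle 2 → 2 with weight 2 and length 1. So λ(A) = 2/1 = 2.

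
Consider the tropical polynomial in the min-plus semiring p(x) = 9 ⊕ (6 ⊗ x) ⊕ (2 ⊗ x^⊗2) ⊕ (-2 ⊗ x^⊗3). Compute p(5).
p(5) = 9

A tropical monomial a ⊗ x^⊗i evaluates to a + i · x. Evaluating each term at x = 5:
  Term 0 contributes 9 + 0 · 5 = 9
  Term 1 contributes 6 + 1 · 5 = 11
  Term 2 contributes 2 + 2 · 5 = 12
  Term 3 contributes -2 + 3 · 5 = 13
p(5) = ⊕ of these = min[9, 11, 12, 13] = 9.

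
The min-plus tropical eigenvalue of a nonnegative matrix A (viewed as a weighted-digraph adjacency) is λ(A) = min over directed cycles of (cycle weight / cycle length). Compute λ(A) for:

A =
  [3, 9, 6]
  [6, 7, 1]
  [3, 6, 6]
λ(A) = 3

Enumerate directed cycles and compute their means (weight / length). Sample:
  cycle 0 → 0: weight = 3, length = 1, mean = 3/1 ≈ 3.000
  cycle 1 → 1: weight = 7, length = 1, mean = 7/1 ≈ 7.000
  cycle 2 → 2: weight = 6, length = 1, mean = 6/1 ≈ 6.000
  cycle 0 → 1 → 0: weight = 15, length = 2, mean = 15/2 ≈ 7.500
  cycle 0 → 2 → 0: weight = 9, length = 2, mean = 9/2 ≈ 4.500
  cycle 1 → 0 → 1: weight = 15, length = 2, mean = 15/2 ≈ 7.500
Minimum mean = 3.000, attained e.g. along the cycle 0 → 0 with weight 3 and length 1. So λ(A) = 3/1 = 3.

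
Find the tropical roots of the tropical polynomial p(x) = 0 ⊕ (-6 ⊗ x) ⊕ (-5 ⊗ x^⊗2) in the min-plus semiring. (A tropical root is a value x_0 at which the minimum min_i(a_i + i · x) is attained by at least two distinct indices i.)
Roots: {-1, 6}

Each tropical root is a break point of the lower envelope of the lines y = a_i + i · x (there are 3 lines, with slopes 0, 1, ..., 2). Only the lines that attain the minimum somewhere contribute to roots; other lines are dominated. Here the surviving (envelope) indices are i = 2, i = 1, i = 0.
Intersections between consecutive envelope lines give the roots: for adjacent envelope indices i < j the intersection is x = (a_i − a_j) / (j − i). Reading off the sorted break points: {-1, 6}.
Verification: at each break x_0, at least two indices attain the minimum of min_i(a_i + i · x_0).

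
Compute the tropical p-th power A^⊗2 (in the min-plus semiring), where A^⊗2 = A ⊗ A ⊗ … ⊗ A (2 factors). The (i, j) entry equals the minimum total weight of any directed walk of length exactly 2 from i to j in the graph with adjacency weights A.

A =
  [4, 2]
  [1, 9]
A^⊗2 =
  [3, 6]
  [5, 3]

Each entry (A^⊗2)_ij equals the minimum over all length-2 walks i = v_0 → v_1 → … → v_2 = j of Σ_t A[v_t][v_{t+1}]. For example, for (i, j) = (0, 1) we minimise over 2 possible intermediate vertex sequences; the minimum is 6, attained along the walk 0 → 0 → 1.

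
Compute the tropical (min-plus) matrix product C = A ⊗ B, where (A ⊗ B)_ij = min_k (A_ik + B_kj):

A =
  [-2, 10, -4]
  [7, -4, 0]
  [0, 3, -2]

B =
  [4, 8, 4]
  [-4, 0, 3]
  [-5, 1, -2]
A ⊗ B =
  [-9, -3, -6]
  [-8, -4, -2]
  [-7, -1, -4]

Apply the min-plus product entry-by-entry:
  C[0][0] = min over k of (A[0][0] + B[0][0] = -2 + 4 = 2, A[0][1] + B[1][0] = 10 + -4 = 6, A[0][2] + B[2][0] = -4 + -5 = -9) = -9 (attained at k = 2)
  C[0][1] = min over k of (A[0][0] + B[0][1] = -2 + 8 = 6, A[0][1] + B[1][1] = 10 + 0 = 10, A[0][2] + B[2][1] = -4 + 1 = -3) = -3 (attained at k = 2)
  C[0][2] = min over k of (A[0][0] + B[0][2] = -2 + 4 = 2, A[0][1] + B[1][2] = 10 + 3 = 13, A[0][2] + B[2][2] = -4 + -2 = -6) = -6 (attained at k = 2)
  C[1][0] = min over k of (A[1][0] + B[0][0] = 7 + 4 = 11, A[1][1] + B[1][0] = -4 + -4 = -8, A[1][2] + B[2][0] = 0 + -5 = -5) = -8 (attained at k = 1)
  C[1][1] = min over k of (A[1][0] + B[0][1] = 7 + 8 = 15, A[1][1] + B[1][1] = -4 + 0 = -4, A[1][2] + B[2][1] = 0 + 1 = 1) = -4 (attained at k = 1)
  C[1][2] = min over k of (A[1][0] + B[0][2] = 7 + 4 = 11, A[1][1] + B[1][2] = -4 + 3 = -1, A[1][2] + B[2][2] = 0 + -2 = -2) = -2 (attained at k = 2)
  C[2][0] = min over k of (A[2][0] + B[0][0] = 0 + 4 = 4, A[2][1] + B[1][0] = 3 + -4 = -1, A[2][2] + B[2][0] = -2 + -5 = -7) = -7 (attained at k = 2)
  C[2][1] = min over k of (A[2][0] + B[0][1] = 0 + 8 = 8, A[2][1] + B[1][1] = 3 + 0 = 3, A[2][2] + B[2][1] = -2 + 1 = -1) = -1 (attained at k = 2)
  C[2][2] = min over k of (A[2][0] + B[0][2] = 0 + 4 = 4, A[2][1] + B[1][2] = 3 + 3 = 6, A[2][2] + B[2][2] = -2 + -2 = -4) = -4 (attained at k = 2)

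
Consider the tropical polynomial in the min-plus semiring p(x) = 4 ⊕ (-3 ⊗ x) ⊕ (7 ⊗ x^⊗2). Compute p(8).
p(8) = 4

A tropical monomial a ⊗ x^⊗i evaluates to a + i · x. Evaluating each term at x = 8:
  Term 0 contributes 4 + 0 · 8 = 4
  Term 1 contributes -3 + 1 · 8 = 5
  Term 2 contributes 7 + 2 · 8 = 23
p(8) = ⊕ of these = min[4, 5, 23] = 4.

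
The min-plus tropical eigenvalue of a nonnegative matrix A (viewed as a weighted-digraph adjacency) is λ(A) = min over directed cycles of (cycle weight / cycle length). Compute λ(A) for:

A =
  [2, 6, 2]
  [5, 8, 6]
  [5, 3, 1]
λ(A) = 1

Enumerate directed cycles and compute their means (weight / length). Sample:
  cycle 0 → 0: weight = 2, length = 1, mean = 2/1 ≈ 2.000
  cycle 1 → 1: weight = 8, length = 1, mean = 8/1 ≈ 8.000
  cycle 2 → 2: weight = 1, length = 1, mean = 1/1 ≈ 1.000
  cycle 0 → 1 → 0: weight = 11, length = 2, mean = 11/2 ≈ 5.500
  cycle 0 → 2 → 0: weight = 7, length = 2, mean = 7/2 ≈ 3.500
  cycle 1 → 0 → 1: weight = 11, length = 2, mean = 11/2 ≈ 5.500
Minimum mean = 1.000, attained e.g. along the cycle 2 → 2 with weight 1 and length 1. So λ(A) = 1/1 = 1.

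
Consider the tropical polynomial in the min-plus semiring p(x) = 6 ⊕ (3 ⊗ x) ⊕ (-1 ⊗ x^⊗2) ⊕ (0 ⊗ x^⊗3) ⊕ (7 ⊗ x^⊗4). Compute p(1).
p(1) = 1

A tropical monomial a ⊗ x^⊗i evaluates to a + i · x. Evaluating each term at x = 1:
  Term 0 contributes 6 + 0 · 1 = 6
  Term 1 contributes 3 + 1 · 1 = 4
  Term 2 contributes -1 + 2 · 1 = 1
  Term 3 contributes 0 + 3 · 1 = 3
  Term 4 contributes 7 + 4 · 1 = 11
p(1) = ⊕ of these = min[6, 4, 1, 3, 11] = 1.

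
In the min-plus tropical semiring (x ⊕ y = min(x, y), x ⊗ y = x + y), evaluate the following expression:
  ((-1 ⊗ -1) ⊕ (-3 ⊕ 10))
((-1 ⊗ -1) ⊕ (-3 ⊕ 10)) = -3

Expand innermost to outermost. Recall ⊕ takes the minimum of its arguments and ⊗ takes their sum. Working out the expression ((-1 ⊗ -1) ⊕ (-3 ⊕ 10)) gives -3.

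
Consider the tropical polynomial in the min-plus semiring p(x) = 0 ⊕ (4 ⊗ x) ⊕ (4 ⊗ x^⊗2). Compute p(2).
p(2) = 0

A tropical monomial a ⊗ x^⊗i evaluates to a + i · x. Evaluating each term at x = 2:
  Term 0 contributes 0 + 0 · 2 = 0
  Term 1 contributes 4 + 1 · 2 = 6
  Term 2 contributes 4 + 2 · 2 = 8
p(2) = ⊕ of these = min[0, 6, 8] = 0.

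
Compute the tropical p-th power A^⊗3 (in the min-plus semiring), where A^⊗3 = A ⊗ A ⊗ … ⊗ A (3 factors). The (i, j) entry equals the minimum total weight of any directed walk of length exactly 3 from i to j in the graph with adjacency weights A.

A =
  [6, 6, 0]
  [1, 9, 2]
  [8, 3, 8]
A^⊗3 =
  [4, 9, 5]
  [6, 4, 7]
  [10, 8, 4]

Each entry (A^⊗3)_ij equals the minimum over all length-3 walks i = v_0 → v_1 → … → v_3 = j of Σ_t A[v_t][v_{t+1}]. For example, for (i, j) = (0, 2) we minimise over 9 possible intermediate vertex sequences; the minimum is 5, attained along the walk 0 → 2 → 1 → 2.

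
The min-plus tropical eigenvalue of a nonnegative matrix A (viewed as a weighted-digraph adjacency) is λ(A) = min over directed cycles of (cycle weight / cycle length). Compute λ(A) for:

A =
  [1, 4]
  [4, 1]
λ(A) = 1

Enumerate directed cycles and compute their means (weight / length). Sample:
  cycle 0 → 0: weight = 1, length = 1, mean = 1/1 ≈ 1.000
  cycle 1 → 1: weight = 1, length = 1, mean = 1/1 ≈ 1.000
  cycle 0 → 1 → 0: weight = 8, length = 2, mean = 8/2 ≈ 4.000
  cycle 1 → 0 → 1: weight = 8, length = 2, mean = 8/2 ≈ 4.000
Minimum mean = 1.000, attained e.g. along the cycle 0 → 0 with weight 1 and length 1. So λ(A) = 1/1 = 1.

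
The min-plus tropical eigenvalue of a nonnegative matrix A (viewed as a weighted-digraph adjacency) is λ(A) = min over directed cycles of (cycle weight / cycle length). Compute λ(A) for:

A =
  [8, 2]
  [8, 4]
λ(A) = 4

Enumerate directed cycles and compute their means (weight / length). Sample:
  cycle 0 → 0: weight = 8, length = 1, mean = 8/1 ≈ 8.000
  cycle 1 → 1: weight = 4, length = 1, mean = 4/1 ≈ 4.000
  cycle 0 → 1 → 0: weight = 10, length = 2, mean = 10/2 ≈ 5.000
  cycle 1 → 0 → 1: weight = 10, length = 2, mean = 10/2 ≈ 5.000
Minimum mean = 4.000, attained e.g. along the cycle 1 → 1 with weight 4 and length 1. So λ(A) = 4/1 = 4.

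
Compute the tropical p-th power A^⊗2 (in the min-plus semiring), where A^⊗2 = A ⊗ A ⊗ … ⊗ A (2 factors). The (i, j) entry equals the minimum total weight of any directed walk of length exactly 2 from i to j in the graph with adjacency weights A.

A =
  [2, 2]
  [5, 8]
A^⊗2 =
  [4, 4]
  [7, 7]

Each entry (A^⊗2)_ij equals the minimum over all length-2 walks i = v_0 → v_1 → … → v_2 = j of Σ_t A[v_t][v_{t+1}]. For example, for (i, j) = (0, 1) we minimise over 2 possible intermediate vertex sequences; the minimum is 4, attained along the walk 0 → 0 → 1.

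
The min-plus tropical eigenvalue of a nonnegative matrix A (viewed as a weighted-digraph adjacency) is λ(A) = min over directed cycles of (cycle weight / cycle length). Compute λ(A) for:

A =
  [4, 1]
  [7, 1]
λ(A) = 1

Enumerate directed cycles and compute their means (weight / length). Sample:
  cycle 0 → 0: weight = 4, length = 1, mean = 4/1 ≈ 4.000
  cycle 1 → 1: weight = 1, length = 1, mean = 1/1 ≈ 1.000
  cycle 0 → 1 → 0: weight = 8, length = 2, mean = 8/2 ≈ 4.000
  cycle 1 → 0 → 1: weight = 8, length = 2, mean = 8/2 ≈ 4.000
Minimum mean = 1.000, attained e.g. along the cycle 1 → 1 with weight 1 and length 1. So λ(A) = 1/1 = 1.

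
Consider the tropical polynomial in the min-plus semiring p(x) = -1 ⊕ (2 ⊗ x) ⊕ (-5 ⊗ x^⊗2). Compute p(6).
p(6) = -1

A tropical monomial a ⊗ x^⊗i evaluates to a + i · x. Evaluating each term at x = 6:
  Term 0 contributes -1 + 0 · 6 = -1
  Term 1 contributes 2 + 1 · 6 = 8
  Term 2 contributes -5 + 2 · 6 = 7
p(6) = ⊕ of these = min[-1, 8, 7] = -1.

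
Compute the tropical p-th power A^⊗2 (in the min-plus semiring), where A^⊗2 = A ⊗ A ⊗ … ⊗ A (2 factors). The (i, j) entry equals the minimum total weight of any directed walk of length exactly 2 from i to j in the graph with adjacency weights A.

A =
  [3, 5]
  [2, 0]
A^⊗2 =
  [6, 5]
  [2, 0]

Each entry (A^⊗2)_ij equals the minimum over all length-2 walks i = v_0 → v_1 → … → v_2 = j of Σ_t A[v_t][v_{t+1}]. For example, for (i, j) = (0, 1) we minimise over 2 possible intermediate vertex sequences; the minimum is 5, attained along the walk 0 → 1 → 1.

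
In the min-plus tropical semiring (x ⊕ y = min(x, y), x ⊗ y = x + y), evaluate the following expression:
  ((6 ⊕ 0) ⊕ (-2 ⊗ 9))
((6 ⊕ 0) ⊕ (-2 ⊗ 9)) = 0

Expand innermost to outermost. Recall ⊕ takes the minimum of its arguments and ⊗ takes their sum. Working out the expression ((6 ⊕ 0) ⊕ (-2 ⊗ 9)) gives 0.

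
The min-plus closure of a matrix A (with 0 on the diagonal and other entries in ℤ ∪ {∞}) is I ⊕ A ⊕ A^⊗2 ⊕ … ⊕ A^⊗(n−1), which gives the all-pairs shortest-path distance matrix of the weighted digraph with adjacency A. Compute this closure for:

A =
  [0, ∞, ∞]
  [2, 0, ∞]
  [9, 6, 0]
Closure =
  [0, ∞, ∞]
  [2, 0, ∞]
  [8, 6, 0]

This is the Floyd-Warshall all-pairs shortest-path computation. For each intermediate vertex k = 0, 1, …, 2, update dist[i][j] ← min(dist[i][j], dist[i][k] + dist[k][j]). The final matrix gives, for each (i, j), the minimum total weight of any directed path from i to j (possibly empty when i = j).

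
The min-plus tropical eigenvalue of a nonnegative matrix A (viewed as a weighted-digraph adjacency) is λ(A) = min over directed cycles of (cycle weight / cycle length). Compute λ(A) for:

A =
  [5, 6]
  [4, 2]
λ(A) = 2

Enumerate directed cycles and compute their means (weight / length). Sample:
  cycle 0 → 0: weight = 5, length = 1, mean = 5/1 ≈ 5.000
  cycle 1 → 1: weight = 2, length = 1, mean = 2/1 ≈ 2.000
  cycle 0 → 1 → 0: weight = 10, length = 2, mean = 10/2 ≈ 5.000
  cycle 1 → 0 → 1: weight = 10, length = 2, mean = 10/2 ≈ 5.000
Minimum mean = 2.000, attained e.g. along the cycle 1 → 1 with weight 2 and length 1. So λ(A) = 2/1 = 2.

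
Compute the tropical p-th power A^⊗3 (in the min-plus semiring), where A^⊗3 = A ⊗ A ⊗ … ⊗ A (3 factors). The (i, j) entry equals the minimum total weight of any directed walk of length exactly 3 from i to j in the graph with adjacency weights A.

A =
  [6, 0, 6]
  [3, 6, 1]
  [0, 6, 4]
A^⊗3 =
  [1, 3, 5]
  [5, 1, 4]
  [3, 4, 1]

Each entry (A^⊗3)_ij equals the minimum over all length-3 walks i = v_0 → v_1 → … → v_3 = j of Σ_t A[v_t][v_{t+1}]. For example, for (i, j) = (0, 2) we minimise over 9 possible intermediate vertex sequences; the minimum is 5, attained along the walk 0 → 1 → 2 → 2.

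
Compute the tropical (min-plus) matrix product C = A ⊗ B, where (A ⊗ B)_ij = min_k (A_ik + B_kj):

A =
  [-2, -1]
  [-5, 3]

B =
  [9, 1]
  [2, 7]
A ⊗ B =
  [1, -1]
  [4, -4]

Apply the min-plus product entry-by-entry:
  C[0][0] = min over k of (A[0][0] + B[0][0] = -2 + 9 = 7, A[0][1] + B[1][0] = -1 + 2 = 1) = 1 (attained at k = 1)
  C[0][1] = min over k of (A[0][0] + B[0][1] = -2 + 1 = -1, A[0][1] + B[1][1] = -1 + 7 = 6) = -1 (attained at k = 0)
  C[1][0] = min over k of (A[1][0] + B[0][0] = -5 + 9 = 4, A[1][1] + B[1][0] = 3 + 2 = 5) = 4 (attained at k = 0)
  C[1][1] = min over k of (A[1][0] + B[0][1] = -5 + 1 = -4, A[1][1] + B[1][1] = 3 + 7 = 10) = -4 (attained at k = 0)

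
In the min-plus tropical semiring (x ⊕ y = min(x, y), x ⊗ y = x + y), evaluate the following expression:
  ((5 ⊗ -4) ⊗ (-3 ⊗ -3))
((5 ⊗ -4) ⊗ (-3 ⊗ -3)) = -5

Expand innermost to outermost. Recall ⊕ takes the minimum of its arguments and ⊗ takes their sum. Working out the expression ((5 ⊗ -4) ⊗ (-3 ⊗ -3)) gives -5.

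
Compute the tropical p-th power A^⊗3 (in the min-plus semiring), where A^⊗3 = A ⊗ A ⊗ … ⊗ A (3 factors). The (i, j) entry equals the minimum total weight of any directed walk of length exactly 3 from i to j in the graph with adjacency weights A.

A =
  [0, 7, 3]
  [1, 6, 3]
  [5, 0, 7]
A^⊗3 =
  [0, 3, 3]
  [1, 4, 4]
  [1, 3, 4]

Each entry (A^⊗3)_ij equals the minimum over all length-3 walks i = v_0 → v_1 → … → v_3 = j of Σ_t A[v_t][v_{t+1}]. For example, for (i, j) = (0, 2) we minimise over 9 possible intermediate vertex sequences; the minimum is 3, attained along the walk 0 → 0 → 0 → 2.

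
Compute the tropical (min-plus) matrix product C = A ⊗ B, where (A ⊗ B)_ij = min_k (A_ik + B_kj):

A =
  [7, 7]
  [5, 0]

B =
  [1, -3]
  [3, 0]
A ⊗ B =
  [8, 4]
  [3, 0]

Apply the min-plus product entry-by-entry:
  C[0][0] = min over k of (A[0][0] + B[0][0] = 7 + 1 = 8, A[0][1] + B[1][0] = 7 + 3 = 10) = 8 (attained at k = 0)
  C[0][1] = min over k of (A[0][0] + B[0][1] = 7 + -3 = 4, A[0][1] + B[1][1] = 7 + 0 = 7) = 4 (attained at k = 0)
  C[1][0] = min over k of (A[1][0] + B[0][0] = 5 + 1 = 6, A[1][1] + B[1][0] = 0 + 3 = 3) = 3 (attained at k = 1)
  C[1][1] = min over k of (A[1][0] + B[0][1] = 5 + -3 = 2, A[1][1] + B[1][1] = 0 + 0 = 0) = 0 (attained at k = 1)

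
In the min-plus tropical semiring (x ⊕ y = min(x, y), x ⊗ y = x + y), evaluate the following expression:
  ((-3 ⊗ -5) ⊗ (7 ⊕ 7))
((-3 ⊗ -5) ⊗ (7 ⊕ 7)) = -1

Expand innermost to outermost. Recall ⊕ takes the minimum of its arguments and ⊗ takes their sum. Working out the expression ((-3 ⊗ -5) ⊗ (7 ⊕ 7)) gives -1.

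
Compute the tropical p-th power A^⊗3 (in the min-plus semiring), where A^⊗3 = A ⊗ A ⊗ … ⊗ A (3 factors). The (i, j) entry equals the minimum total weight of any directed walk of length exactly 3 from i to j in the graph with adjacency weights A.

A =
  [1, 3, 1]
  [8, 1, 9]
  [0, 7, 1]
A^⊗3 =
  [2, 4, 2]
  [9, 3, 10]
  [1, 4, 2]

Each entry (A^⊗3)_ij equals the minimum over all length-3 walks i = v_0 → v_1 → … → v_3 = j of Σ_t A[v_t][v_{t+1}]. For example, for (i, j) = (0, 2) we minimise over 9 possible intermediate vertex sequences; the minimum is 2, attained along the walk 0 → 2 → 0 → 2.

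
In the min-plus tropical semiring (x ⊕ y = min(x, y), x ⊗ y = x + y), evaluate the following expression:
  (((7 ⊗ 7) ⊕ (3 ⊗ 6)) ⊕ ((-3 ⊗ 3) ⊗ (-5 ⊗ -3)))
(((7 ⊗ 7) ⊕ (3 ⊗ 6)) ⊕ ((-3 ⊗ 3) ⊗ (-5 ⊗ -3))) = -8

Expand innermost to outermost. Recall ⊕ takes the minimum of its arguments and ⊗ takes their sum. Working out the expression (((7 ⊗ 7) ⊕ (3 ⊗ 6)) ⊕ ((-3 ⊗ 3) ⊗ (-5 ⊗ -3))) gives -8.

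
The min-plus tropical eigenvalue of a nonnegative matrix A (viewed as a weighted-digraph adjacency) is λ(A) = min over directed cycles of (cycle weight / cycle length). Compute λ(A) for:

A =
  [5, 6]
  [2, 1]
λ(A) = 1

Enumerate directed cycles and compute their means (weight / length). Sample:
  cycle 0 → 0: weight = 5, length = 1, mean = 5/1 ≈ 5.000
  cycle 1 → 1: weight = 1, length = 1, mean = 1/1 ≈ 1.000
  cycle 0 → 1 → 0: weight = 8, length = 2, mean = 8/2 ≈ 4.000
  cycle 1 → 0 → 1: weight = 8, length = 2, mean = 8/2 ≈ 4.000
Minimum mean = 1.000, attained e.g. along the cycle 1 → 1 with weight 1 and length 1. So λ(A) = 1/1 = 1.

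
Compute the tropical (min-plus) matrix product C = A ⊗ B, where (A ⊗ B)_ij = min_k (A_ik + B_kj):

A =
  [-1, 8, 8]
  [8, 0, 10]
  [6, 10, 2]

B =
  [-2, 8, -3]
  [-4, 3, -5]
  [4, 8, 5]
A ⊗ B =
  [-3, 7, -4]
  [-4, 3, -5]
  [4, 10, 3]

Apply the min-plus product entry-by-entry:
  C[0][0] = min over k of (A[0][0] + B[0][0] = -1 + -2 = -3, A[0][1] + B[1][0] = 8 + -4 = 4, A[0][2] + B[2][0] = 8 + 4 = 12) = -3 (attained at k = 0)
  C[0][1] = min over k of (A[0][0] + B[0][1] = -1 + 8 = 7, A[0][1] + B[1][1] = 8 + 3 = 11, A[0][2] + B[2][1] = 8 + 8 = 16) = 7 (attained at k = 0)
  C[0][2] = min over k of (A[0][0] + B[0][2] = -1 + -3 = -4, A[0][1] + B[1][2] = 8 + -5 = 3, A[0][2] + B[2][2] = 8 + 5 = 13) = -4 (attained at k = 0)
  C[1][0] = min over k of (A[1][0] + B[0][0] = 8 + -2 = 6, A[1][1] + B[1][0] = 0 + -4 = -4, A[1][2] + B[2][0] = 10 + 4 = 14) = -4 (attained at k = 1)
  C[1][1] = min over k of (A[1][0] + B[0][1] = 8 + 8 = 16, A[1][1] + B[1][1] = 0 + 3 = 3, A[1][2] + B[2][1] = 10 + 8 = 18) = 3 (attained at k = 1)
  C[1][2] = min over k of (A[1][0] + B[0][2] = 8 + -3 = 5, A[1][1] + B[1][2] = 0 + -5 = -5, A[1][2] + B[2][2] = 10 + 5 = 15) = -5 (attained at k = 1)
  C[2][0] = min over k of (A[2][0] + B[0][0] = 6 + -2 = 4, A[2][1] + B[1][0] = 10 + -4 = 6, A[2][2] + B[2][0] = 2 + 4 = 6) = 4 (attained at k = 0)
  C[2][1] = min over k of (A[2][0] + B[0][1] = 6 + 8 = 14, A[2][1] + B[1][1] = 10 + 3 = 13, A[2][2] + B[2][1] = 2 + 8 = 10) = 10 (attained at k = 2)
  C[2][2] = min over k of (A[2][0] + B[0][2] = 6 + -3 = 3, A[2][1] + B[1][2] = 10 + -5 = 5, A[2][2] + B[2][2] = 2 + 5 = 7) = 3 (attained at k = 0)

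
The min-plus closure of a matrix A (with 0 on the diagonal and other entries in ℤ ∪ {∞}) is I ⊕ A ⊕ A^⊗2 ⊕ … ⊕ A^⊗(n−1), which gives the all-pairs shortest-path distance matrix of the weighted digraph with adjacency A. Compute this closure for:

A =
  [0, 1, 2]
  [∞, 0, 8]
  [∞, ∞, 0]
Closure =
  [0, 1, 2]
  [∞, 0, 8]
  [∞, ∞, 0]

This is the Floyd-Warshall all-pairs shortest-path computation. For each intermediate vertex k = 0, 1, …, 2, update dist[i][j] ← min(dist[i][j], dist[i][k] + dist[k][j]). The final matrix gives, for each (i, j), the minimum total weight of any directed path from i to j (possibly empty when i = j).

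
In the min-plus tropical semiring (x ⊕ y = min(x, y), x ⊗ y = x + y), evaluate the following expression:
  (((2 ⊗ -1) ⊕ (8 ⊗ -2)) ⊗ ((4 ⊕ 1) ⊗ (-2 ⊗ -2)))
(((2 ⊗ -1) ⊕ (8 ⊗ -2)) ⊗ ((4 ⊕ 1) ⊗ (-2 ⊗ -2))) = -2

Expand innermost to outermost. Recall ⊕ takes the minimum of its arguments and ⊗ takes their sum. Working out the expression (((2 ⊗ -1) ⊕ (8 ⊗ -2)) ⊗ ((4 ⊕ 1) ⊗ (-2 ⊗ -2))) gives -2.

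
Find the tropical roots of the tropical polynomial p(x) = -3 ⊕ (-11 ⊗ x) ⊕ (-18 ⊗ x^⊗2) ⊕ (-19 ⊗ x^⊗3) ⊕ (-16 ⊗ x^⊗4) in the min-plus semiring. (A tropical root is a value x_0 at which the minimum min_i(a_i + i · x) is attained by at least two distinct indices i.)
Roots: {-3, 1, 7, 8}

Each tropical root is a break point of the lower envelope of the lines y = a_i + i · x (there are 5 lines, with slopes 0, 1, ..., 4). Only the lines that attain the minimum somewhere contribute to roots; other lines are dominated. Here the surviving (envelope) indices are i = 4, i = 3, i = 2, i = 1, i = 0.
Intersections between consecutive envelope lines give the roots: for adjacent envelope indices i < j the intersection is x = (a_i − a_j) / (j − i). Reading off the sorted break points: {-3, 1, 7, 8}.
Verification: at each break x_0, at least two indices attain the minimum of min_i(a_i + i · x_0).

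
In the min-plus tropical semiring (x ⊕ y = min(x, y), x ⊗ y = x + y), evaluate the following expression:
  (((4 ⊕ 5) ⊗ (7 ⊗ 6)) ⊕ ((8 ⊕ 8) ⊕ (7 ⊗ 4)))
(((4 ⊕ 5) ⊗ (7 ⊗ 6)) ⊕ ((8 ⊕ 8) ⊕ (7 ⊗ 4))) = 8

Expand innermost to outermost. Recall ⊕ takes the minimum of its arguments and ⊗ takes their sum. Working out the expression (((4 ⊕ 5) ⊗ (7 ⊗ 6)) ⊕ ((8 ⊕ 8) ⊕ (7 ⊗ 4))) gives 8.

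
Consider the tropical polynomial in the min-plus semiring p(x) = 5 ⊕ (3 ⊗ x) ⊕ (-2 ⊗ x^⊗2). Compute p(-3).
p(-3) = -8

A tropical monomial a ⊗ x^⊗i evaluates to a + i · x. Evaluating each term at x = -3:
  Term 0 contributes 5 + 0 · -3 = 5
  Term 1 contributes 3 + 1 · -3 = 0
  Term 2 contributes -2 + 2 · -3 = -8
p(-3) = ⊕ of these = min[5, 0, -8] = -8.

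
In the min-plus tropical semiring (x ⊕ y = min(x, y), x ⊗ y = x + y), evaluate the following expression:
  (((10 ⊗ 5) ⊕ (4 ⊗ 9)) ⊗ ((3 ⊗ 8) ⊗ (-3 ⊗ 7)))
(((10 ⊗ 5) ⊕ (4 ⊗ 9)) ⊗ ((3 ⊗ 8) ⊗ (-3 ⊗ 7))) = 28

Expand innermost to outermost. Recall ⊕ takes the minimum of its arguments and ⊗ takes their sum. Working out the expression (((10 ⊗ 5) ⊕ (4 ⊗ 9)) ⊗ ((3 ⊗ 8) ⊗ (-3 ⊗ 7))) gives 28.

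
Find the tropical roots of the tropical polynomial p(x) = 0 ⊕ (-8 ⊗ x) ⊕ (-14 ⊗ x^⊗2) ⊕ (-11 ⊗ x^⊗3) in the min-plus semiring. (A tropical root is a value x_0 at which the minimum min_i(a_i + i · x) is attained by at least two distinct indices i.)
Roots: {-3, 6, 8}

Each tropical root is a break point of the lower envelope of the lines y = a_i + i · x (there are 4 lines, with slopes 0, 1, ..., 3). Only the lines that attain the minimum somewhere contribute to roots; other lines are dominated. Here the surviving (envelope) indices are i = 3, i = 2, i = 1, i = 0.
Intersections between consecutive envelope lines give the roots: for adjacent envelope indices i < j the intersection is x = (a_i − a_j) / (j − i). Reading off the sorted break points: {-3, 6, 8}.
Verification: at each break x_0, at least two indices attain the minimum of min_i(a_i + i · x_0).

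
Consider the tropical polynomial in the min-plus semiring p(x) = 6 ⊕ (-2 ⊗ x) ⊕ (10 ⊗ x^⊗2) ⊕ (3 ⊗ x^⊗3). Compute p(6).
p(6) = 4

A tropical monomial a ⊗ x^⊗i evaluates to a + i · x. Evaluating each term at x = 6:
  Term 0 contributes 6 + 0 · 6 = 6
  Term 1 contributes -2 + 1 · 6 = 4
  Term 2 contributes 10 + 2 · 6 = 22
  Term 3 contributes 3 + 3 · 6 = 21
p(6) = ⊕ of these = min[6, 4, 22, 21] = 4.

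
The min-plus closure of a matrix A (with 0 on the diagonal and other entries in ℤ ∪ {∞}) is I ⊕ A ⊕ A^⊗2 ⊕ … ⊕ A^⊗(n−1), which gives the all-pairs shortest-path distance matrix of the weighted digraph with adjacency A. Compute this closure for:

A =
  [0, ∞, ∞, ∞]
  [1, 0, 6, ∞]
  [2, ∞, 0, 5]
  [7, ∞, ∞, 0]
Closure =
  [0, ∞, ∞, ∞]
  [1, 0, 6, 11]
  [2, ∞, 0, 5]
  [7, ∞, ∞, 0]

This is the Floyd-Warshall all-pairs shortest-path computation. For each intermediate vertex k = 0, 1, …, 3, update dist[i][j] ← min(dist[i][j], dist[i][k] + dist[k][j]). The final matrix gives, for each (i, j), the minimum total weight of any directed path from i to j (possibly empty when i = j).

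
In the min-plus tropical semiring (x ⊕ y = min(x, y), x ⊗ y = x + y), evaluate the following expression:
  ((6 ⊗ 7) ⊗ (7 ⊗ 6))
((6 ⊗ 7) ⊗ (7 ⊗ 6)) = 26

Expand innermost to outermost. Recall ⊕ takes the minimum of its arguments and ⊗ takes their sum. Working out the expression ((6 ⊗ 7) ⊗ (7 ⊗ 6)) gives 26.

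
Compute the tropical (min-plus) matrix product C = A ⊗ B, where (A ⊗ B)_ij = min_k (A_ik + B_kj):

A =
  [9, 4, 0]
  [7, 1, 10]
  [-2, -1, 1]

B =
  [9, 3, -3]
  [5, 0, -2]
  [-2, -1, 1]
A ⊗ B =
  [-2, -1, 1]
  [6, 1, -1]
  [-1, -1, -5]

Apply the min-plus product entry-by-entry:
  C[0][0] = min over k of (A[0][0] + B[0][0] = 9 + 9 = 18, A[0][1] + B[1][0] = 4 + 5 = 9, A[0][2] + B[2][0] = 0 + -2 = -2) = -2 (attained at k = 2)
  C[0][1] = min over k of (A[0][0] + B[0][1] = 9 + 3 = 12, A[0][1] + B[1][1] = 4 + 0 = 4, A[0][2] + B[2][1] = 0 + -1 = -1) = -1 (attained at k = 2)
  C[0][2] = min over k of (A[0][0] + B[0][2] = 9 + -3 = 6, A[0][1] + B[1][2] = 4 + -2 = 2, A[0][2] + B[2][2] = 0 + 1 = 1) = 1 (attained at k = 2)
  C[1][0] = min over k of (A[1][0] + B[0][0] = 7 + 9 = 16, A[1][1] + B[1][0] = 1 + 5 = 6, A[1][2] + B[2][0] = 10 + -2 = 8) = 6 (attained at k = 1)
  C[1][1] = min over k of (A[1][0] + B[0][1] = 7 + 3 = 10, A[1][1] + B[1][1] = 1 + 0 = 1, A[1][2] + B[2][1] = 10 + -1 = 9) = 1 (attained at k = 1)
  C[1][2] = min over k of (A[1][0] + B[0][2] = 7 + -3 = 4, A[1][1] + B[1][2] = 1 + -2 = -1, A[1][2] + B[2][2] = 10 + 1 = 11) = -1 (attained at k = 1)
  C[2][0] = min over k of (A[2][0] + B[0][0] = -2 + 9 = 7, A[2][1] + B[1][0] = -1 + 5 = 4, A[2][2] + B[2][0] = 1 + -2 = -1) = -1 (attained at k = 2)
  C[2][1] = min over k of (A[2][0] + B[0][1] = -2 + 3 = 1, A[2][1] + B[1][1] = -1 + 0 = -1, A[2][2] + B[2][1] = 1 + -1 = 0) = -1 (attained at k = 1)
  C[2][2] = min over k of (A[2][0] + B[0][2] = -2 + -3 = -5, A[2][1] + B[1][2] = -1 + -2 = -3, A[2][2] + B[2][2] = 1 + 1 = 2) = -5 (attained at k = 0)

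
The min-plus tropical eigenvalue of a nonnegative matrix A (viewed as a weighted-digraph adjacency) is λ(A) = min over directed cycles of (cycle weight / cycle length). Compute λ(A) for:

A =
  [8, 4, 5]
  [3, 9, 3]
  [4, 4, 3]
λ(A) = 3

Enumerate directed cycles and compute their means (weight / length). Sample:
  cycle 0 → 0: weight = 8, length = 1, mean = 8/1 ≈ 8.000
  cycle 1 → 1: weight = 9, length = 1, mean = 9/1 ≈ 9.000
  cycle 2 → 2: weight = 3, length = 1, mean = 3/1 ≈ 3.000
  cycle 0 → 1 → 0: weight = 7, length = 2, mean = 7/2 ≈ 3.500
  cycle 0 → 2 → 0: weight = 9, length = 2, mean = 9/2 ≈ 4.500
  cycle 1 → 0 → 1: weight = 7, length = 2, mean = 7/2 ≈ 3.500
Minimum mean = 3.000, attained e.g. along the cycle 2 → 2 with weight 3 and length 1. So λ(A) = 3/1 = 3.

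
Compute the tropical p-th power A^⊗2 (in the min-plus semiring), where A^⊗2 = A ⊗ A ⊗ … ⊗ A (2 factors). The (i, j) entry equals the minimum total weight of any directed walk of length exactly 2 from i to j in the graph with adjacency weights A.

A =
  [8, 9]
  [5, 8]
A^⊗2 =
  [14, 17]
  [13, 14]

Each entry (A^⊗2)_ij equals the minimum over all length-2 walks i = v_0 → v_1 → … → v_2 = j of Σ_t A[v_t][v_{t+1}]. For example, for (i, j) = (0, 1) we minimise over 2 possible intermediate vertex sequences; the minimum is 17, attained along the walk 0 → 0 → 1.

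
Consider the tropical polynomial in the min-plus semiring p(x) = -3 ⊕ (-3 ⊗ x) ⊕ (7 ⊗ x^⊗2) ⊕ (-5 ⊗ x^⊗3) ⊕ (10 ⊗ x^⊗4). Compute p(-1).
p(-1) = -8

A tropical monomial a ⊗ x^⊗i evaluates to a + i · x. Evaluating each term at x = -1:
  Term 0 contributes -3 + 0 · -1 = -3
  Term 1 contributes -3 + 1 · -1 = -4
  Term 2 contributes 7 + 2 · -1 = 5
  Term 3 contributes -5 + 3 · -1 = -8
  Term 4 contributes 10 + 4 · -1 = 6
p(-1) = ⊕ of these = min[-3, -4, 5, -8, 6] = -8.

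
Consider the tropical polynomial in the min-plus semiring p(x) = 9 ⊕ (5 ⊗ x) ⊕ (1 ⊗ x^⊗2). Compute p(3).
p(3) = 7

A tropical monomial a ⊗ x^⊗i evaluates to a + i · x. Evaluating each term at x = 3:
  Term 0 contributes 9 + 0 · 3 = 9
  Term 1 contributes 5 + 1 · 3 = 8
  Term 2 contributes 1 + 2 · 3 = 7
p(3) = ⊕ of these = min[9, 8, 7] = 7.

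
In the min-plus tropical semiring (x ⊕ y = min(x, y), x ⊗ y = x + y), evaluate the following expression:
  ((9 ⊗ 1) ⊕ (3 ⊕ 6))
((9 ⊗ 1) ⊕ (3 ⊕ 6)) = 3

Expand innermost to outermost. Recall ⊕ takes the minimum of its arguments and ⊗ takes their sum. Working out the expression ((9 ⊗ 1) ⊕ (3 ⊕ 6)) gives 3.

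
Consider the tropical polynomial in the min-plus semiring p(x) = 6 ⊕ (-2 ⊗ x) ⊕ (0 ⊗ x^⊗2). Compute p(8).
p(8) = 6

A tropical monomial a ⊗ x^⊗i evaluates to a + i · x. Evaluating each term at x = 8:
  Term 0 contributes 6 + 0 · 8 = 6
  Term 1 contributes -2 + 1 · 8 = 6
  Term 2 contributes 0 + 2 · 8 = 16
p(8) = ⊕ of these = min[6, 6, 16] = 6.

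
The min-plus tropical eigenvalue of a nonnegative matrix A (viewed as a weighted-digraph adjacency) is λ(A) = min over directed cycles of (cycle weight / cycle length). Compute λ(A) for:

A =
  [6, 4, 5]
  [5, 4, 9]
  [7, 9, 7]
λ(A) = 4

Enumerate directed cycles and compute their means (weight / length). Sample:
  cycle 0 → 0: weight = 6, length = 1, mean = 6/1 ≈ 6.000
  cycle 1 → 1: weight = 4, length = 1, mean = 4/1 ≈ 4.000
  cycle 2 → 2: weight = 7, length = 1, mean = 7/1 ≈ 7.000
  cycle 0 → 1 → 0: weight = 9, length = 2, mean = 9/2 ≈ 4.500
  cycle 0 → 2 → 0: weight = 12, length = 2, mean = 12/2 ≈ 6.000
  cycle 1 → 0 → 1: weight = 9, length = 2, mean = 9/2 ≈ 4.500
Minimum mean = 4.000, attained e.g. along the cycle 1 → 1 with weight 4 and length 1. So λ(A) = 4/1 = 4.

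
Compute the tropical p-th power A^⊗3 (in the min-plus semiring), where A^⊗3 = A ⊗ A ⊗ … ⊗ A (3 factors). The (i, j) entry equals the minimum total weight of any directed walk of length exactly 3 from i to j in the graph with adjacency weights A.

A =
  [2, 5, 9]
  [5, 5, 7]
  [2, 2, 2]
A^⊗3 =
  [6, 9, 13]
  [9, 11, 11]
  [6, 6, 6]

Each entry (A^⊗3)_ij equals the minimum over all length-3 walks i = v_0 → v_1 → … → v_3 = j of Σ_t A[v_t][v_{t+1}]. For example, for (i, j) = (0, 2) we minimise over 9 possible intermediate vertex sequences; the minimum is 13, attained along the walk 0 → 0 → 0 → 2.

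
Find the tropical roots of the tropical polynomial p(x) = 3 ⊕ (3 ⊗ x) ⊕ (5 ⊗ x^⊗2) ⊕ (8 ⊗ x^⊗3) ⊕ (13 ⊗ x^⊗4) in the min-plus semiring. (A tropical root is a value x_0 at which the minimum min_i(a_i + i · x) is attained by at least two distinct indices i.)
Roots: {-5, -3, -2, 0}

Each tropical root is a break point of the lower envelope of the lines y = a_i + i · x (there are 5 lines, with slopes 0, 1, ..., 4). Only the lines that attain the minimum somewhere contribute to roots; other lines are dominated. Here the surviving (envelope) indices are i = 4, i = 3, i = 2, i = 1, i = 0.
Intersections between consecutive envelope lines give the roots: for adjacent envelope indices i < j the intersection is x = (a_i − a_j) / (j − i). Reading off the sorted break points: {-5, -3, -2, 0}.
Verification: at each break x_0, at least two indices attain the minimum of min_i(a_i + i · x_0).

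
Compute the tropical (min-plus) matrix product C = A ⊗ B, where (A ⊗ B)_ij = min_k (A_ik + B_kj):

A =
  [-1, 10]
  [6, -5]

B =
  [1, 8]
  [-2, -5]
A ⊗ B =
  [0, 5]
  [-7, -10]

Apply the min-plus product entry-by-entry:
  C[0][0] = min over k of (A[0][0] + B[0][0] = -1 + 1 = 0, A[0][1] + B[1][0] = 10 + -2 = 8) = 0 (attained at k = 0)
  C[0][1] = min over k of (A[0][0] + B[0][1] = -1 + 8 = 7, A[0][1] + B[1][1] = 10 + -5 = 5) = 5 (attained at k = 1)
  C[1][0] = min over k of (A[1][0] + B[0][0] = 6 + 1 = 7, A[1][1] + B[1][0] = -5 + -2 = -7) = -7 (attained at k = 1)
  C[1][1] = min over k of (A[1][0] + B[0][1] = 6 + 8 = 14, A[1][1] + B[1][1] = -5 + -5 = -10) = -10 (attained at k = 1)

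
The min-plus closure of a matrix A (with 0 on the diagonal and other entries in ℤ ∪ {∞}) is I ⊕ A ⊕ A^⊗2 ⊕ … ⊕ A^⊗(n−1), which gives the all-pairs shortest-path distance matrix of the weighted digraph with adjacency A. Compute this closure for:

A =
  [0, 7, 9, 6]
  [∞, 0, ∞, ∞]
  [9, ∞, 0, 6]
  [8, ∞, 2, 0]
Closure =
  [0, 7, 8, 6]
  [∞, 0, ∞, ∞]
  [9, 16, 0, 6]
  [8, 15, 2, 0]

This is the Floyd-Warshall all-pairs shortest-path computation. For each intermediate vertex k = 0, 1, …, 3, update dist[i][j] ← min(dist[i][j], dist[i][k] + dist[k][j]). The final matrix gives, for each (i, j), the minimum total weight of any directed path from i to j (possibly empty when i = j).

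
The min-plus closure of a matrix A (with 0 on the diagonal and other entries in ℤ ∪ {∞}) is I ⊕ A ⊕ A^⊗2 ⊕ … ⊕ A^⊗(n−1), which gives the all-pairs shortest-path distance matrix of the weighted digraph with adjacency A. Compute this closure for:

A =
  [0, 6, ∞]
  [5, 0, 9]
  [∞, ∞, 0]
Closure =
  [0, 6, 15]
  [5, 0, 9]
  [∞, ∞, 0]

This is the Floyd-Warshall all-pairs shortest-path computation. For each intermediate vertex k = 0, 1, …, 2, update dist[i][j] ← min(dist[i][j], dist[i][k] + dist[k][j]). The final matrix gives, for each (i, j), the minimum total weight of any directed path from i to j (possibly empty when i = j).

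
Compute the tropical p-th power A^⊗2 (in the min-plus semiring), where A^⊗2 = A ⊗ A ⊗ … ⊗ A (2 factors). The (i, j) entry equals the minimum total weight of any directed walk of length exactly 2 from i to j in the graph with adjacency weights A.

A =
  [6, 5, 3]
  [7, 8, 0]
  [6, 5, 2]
A^⊗2 =
  [9, 8, 5]
  [6, 5, 2]
  [8, 7, 4]

Each entry (A^⊗2)_ij equals the minimum over all length-2 walks i = v_0 → v_1 → … → v_2 = j of Σ_t A[v_t][v_{t+1}]. For example, for (i, j) = (0, 2) we minimise over 3 possible intermediate vertex sequences; the minimum is 5, attained along the walk 0 → 1 → 2.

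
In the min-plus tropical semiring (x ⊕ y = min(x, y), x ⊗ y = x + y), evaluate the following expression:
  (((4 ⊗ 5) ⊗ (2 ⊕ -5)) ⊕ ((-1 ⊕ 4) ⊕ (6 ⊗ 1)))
(((4 ⊗ 5) ⊗ (2 ⊕ -5)) ⊕ ((-1 ⊕ 4) ⊕ (6 ⊗ 1))) = -1

Expand innermost to outermost. Recall ⊕ takes the minimum of its arguments and ⊗ takes their sum. Working out the expression (((4 ⊗ 5) ⊗ (2 ⊕ -5)) ⊕ ((-1 ⊕ 4) ⊕ (6 ⊗ 1))) gives -1.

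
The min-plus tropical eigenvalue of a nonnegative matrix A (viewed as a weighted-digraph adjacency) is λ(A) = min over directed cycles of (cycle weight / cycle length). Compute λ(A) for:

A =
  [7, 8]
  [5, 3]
λ(A) = 3

Enumerate directed cycles and compute their means (weight / length). Sample:
  cycle 0 → 0: weight = 7, length = 1, mean = 7/1 ≈ 7.000
  cycle 1 → 1: weight = 3, length = 1, mean = 3/1 ≈ 3.000
  cycle 0 → 1 → 0: weight = 13, length = 2, mean = 13/2 ≈ 6.500
  cycle 1 → 0 → 1: weight = 13, length = 2, mean = 13/2 ≈ 6.500
Minimum mean = 3.000, attained e.g. along the cycle 1 → 1 with weight 3 and length 1. So λ(A) = 3/1 = 3.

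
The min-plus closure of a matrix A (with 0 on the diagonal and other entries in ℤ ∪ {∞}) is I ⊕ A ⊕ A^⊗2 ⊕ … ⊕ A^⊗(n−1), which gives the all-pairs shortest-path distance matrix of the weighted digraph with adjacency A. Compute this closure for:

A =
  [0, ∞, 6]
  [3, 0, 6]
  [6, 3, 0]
Closure =
  [0, 9, 6]
  [3, 0, 6]
  [6, 3, 0]

This is the Floyd-Warshall all-pairs shortest-path computation. For each intermediate vertex k = 0, 1, …, 2, update dist[i][j] ← min(dist[i][j], dist[i][k] + dist[k][j]). The final matrix gives, for each (i, j), the minimum total weight of any directed path from i to j (possibly empty when i = j).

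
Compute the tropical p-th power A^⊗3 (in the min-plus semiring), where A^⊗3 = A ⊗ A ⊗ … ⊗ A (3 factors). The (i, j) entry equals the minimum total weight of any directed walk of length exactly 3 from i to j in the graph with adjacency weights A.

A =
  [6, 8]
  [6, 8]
A^⊗3 =
  [18, 20]
  [18, 20]

Each entry (A^⊗3)_ij equals the minimum over all length-3 walks i = v_0 → v_1 → … → v_3 = j of Σ_t A[v_t][v_{t+1}]. For example, for (i, j) = (0, 1) we minimise over 4 possible intermediate vertex sequences; the minimum is 20, attained along the walk 0 → 0 → 0 → 1.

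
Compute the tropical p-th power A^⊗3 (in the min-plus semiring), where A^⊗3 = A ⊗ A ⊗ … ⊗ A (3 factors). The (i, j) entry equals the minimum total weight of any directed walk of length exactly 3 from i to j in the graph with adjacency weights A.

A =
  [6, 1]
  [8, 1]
A^⊗3 =
  [10, 3]
  [10, 3]

Each entry (A^⊗3)_ij equals the minimum over all length-3 walks i = v_0 → v_1 → … → v_3 = j of Σ_t A[v_t][v_{t+1}]. For example, for (i, j) = (0, 1) we minimise over 4 possible intermediate vertex sequences; the minimum is 3, attained along the walk 0 → 1 → 1 → 1.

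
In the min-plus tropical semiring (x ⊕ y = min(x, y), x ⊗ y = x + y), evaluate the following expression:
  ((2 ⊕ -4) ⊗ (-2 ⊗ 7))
((2 ⊕ -4) ⊗ (-2 ⊗ 7)) = 1

Expand innermost to outermost. Recall ⊕ takes the minimum of its arguments and ⊗ takes their sum. Working out the expression ((2 ⊕ -4) ⊗ (-2 ⊗ 7)) gives 1.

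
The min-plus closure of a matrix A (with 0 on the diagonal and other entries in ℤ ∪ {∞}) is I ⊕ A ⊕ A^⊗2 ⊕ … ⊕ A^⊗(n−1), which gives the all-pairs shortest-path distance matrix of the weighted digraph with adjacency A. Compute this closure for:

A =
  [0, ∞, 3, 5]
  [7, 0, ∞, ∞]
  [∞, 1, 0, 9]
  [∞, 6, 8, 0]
Closure =
  [0, 4, 3, 5]
  [7, 0, 10, 12]
  [8, 1, 0, 9]
  [13, 6, 8, 0]

This is the Floyd-Warshall all-pairs shortest-path computation. For each intermediate vertex k = 0, 1, …, 3, update dist[i][j] ← min(dist[i][j], dist[i][k] + dist[k][j]). The final matrix gives, for each (i, j), the minimum total weight of any directed path from i to j (possibly empty when i = j).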